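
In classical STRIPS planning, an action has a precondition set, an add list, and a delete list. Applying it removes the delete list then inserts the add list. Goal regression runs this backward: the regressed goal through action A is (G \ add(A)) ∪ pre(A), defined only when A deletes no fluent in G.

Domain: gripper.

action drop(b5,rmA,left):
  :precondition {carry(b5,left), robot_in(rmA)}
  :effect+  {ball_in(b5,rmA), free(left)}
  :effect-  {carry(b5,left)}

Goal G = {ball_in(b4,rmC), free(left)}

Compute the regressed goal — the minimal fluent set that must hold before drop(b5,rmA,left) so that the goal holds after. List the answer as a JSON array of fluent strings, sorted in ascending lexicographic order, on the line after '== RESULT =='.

Compute (G \ add) ∪ pre:
  G ∩ del = {}  (empty — regression defined)
  G \ add = {ball_in(b4,rmC), free(left)} \ {ball_in(b5,rmA), free(left)} = {ball_in(b4,rmC)}
  ∪ pre   = {ball_in(b4,rmC)} ∪ {carry(b5,left), robot_in(rmA)}
          = {ball_in(b4,rmC), carry(b5,left), robot_in(rmA)}

== RESULT ==
["ball_in(b4,rmC)", "carry(b5,left)", "robot_in(rmA)"]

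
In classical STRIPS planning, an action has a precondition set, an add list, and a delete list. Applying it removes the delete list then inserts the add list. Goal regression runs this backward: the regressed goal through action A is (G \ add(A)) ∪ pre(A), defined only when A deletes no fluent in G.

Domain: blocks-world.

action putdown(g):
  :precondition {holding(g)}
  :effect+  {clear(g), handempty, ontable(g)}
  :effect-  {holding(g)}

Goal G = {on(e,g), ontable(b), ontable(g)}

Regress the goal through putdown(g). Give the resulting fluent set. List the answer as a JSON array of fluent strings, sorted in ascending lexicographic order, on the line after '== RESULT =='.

Compute (G \ add) ∪ pre:
  G ∩ del = {}  (empty — regression defined)
  G \ add = {on(e,g), ontable(b), ontable(g)} \ {clear(g), handempty, ontable(g)} = {on(e,g), ontable(b)}
  ∪ pre   = {on(e,g), ontable(b)} ∪ {holding(g)}
          = {holding(g), on(e,g), ontable(b)}

== RESULT ==
["holding(g)", "on(e,g)", "ontable(b)"]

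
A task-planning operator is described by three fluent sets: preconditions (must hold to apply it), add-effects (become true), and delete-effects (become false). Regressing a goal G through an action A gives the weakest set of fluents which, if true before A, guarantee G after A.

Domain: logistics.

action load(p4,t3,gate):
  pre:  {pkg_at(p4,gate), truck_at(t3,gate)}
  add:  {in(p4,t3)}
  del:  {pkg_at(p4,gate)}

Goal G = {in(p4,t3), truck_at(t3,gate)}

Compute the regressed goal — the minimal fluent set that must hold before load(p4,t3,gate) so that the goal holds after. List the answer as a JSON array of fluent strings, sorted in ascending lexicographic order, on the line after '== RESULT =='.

Compute (G \ add) ∪ pre:
  G ∩ del = {}  (empty — regression defined)
  G \ add = {in(p4,t3), truck_at(t3,gate)} \ {in(p4,t3)} = {truck_at(t3,gate)}
  ∪ pre   = {truck_at(t3,gate)} ∪ {pkg_at(p4,gate), truck_at(t3,gate)}
          = {pkg_at(p4,gate), truck_at(t3,gate)}

== RESULT ==
["pkg_at(p4,gate)", "truck_at(t3,gate)"]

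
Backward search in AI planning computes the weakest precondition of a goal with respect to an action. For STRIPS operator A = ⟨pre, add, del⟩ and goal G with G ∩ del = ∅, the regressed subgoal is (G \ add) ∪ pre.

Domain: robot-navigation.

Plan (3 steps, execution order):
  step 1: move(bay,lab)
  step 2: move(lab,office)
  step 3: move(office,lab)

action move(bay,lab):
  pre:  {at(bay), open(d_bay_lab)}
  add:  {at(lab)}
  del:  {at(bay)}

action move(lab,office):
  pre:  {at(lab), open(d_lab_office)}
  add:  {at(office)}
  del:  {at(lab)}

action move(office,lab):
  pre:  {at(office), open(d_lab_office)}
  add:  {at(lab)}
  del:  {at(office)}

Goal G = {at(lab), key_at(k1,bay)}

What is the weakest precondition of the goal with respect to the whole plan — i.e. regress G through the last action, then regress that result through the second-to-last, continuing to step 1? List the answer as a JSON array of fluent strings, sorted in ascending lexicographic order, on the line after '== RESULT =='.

Regress step by step:
  through step 3 (move(office,lab)): drop {at(lab)}, keep {key_at(k1,bay)}, require {at(office), open(d_lab_office)}
    → {at(office), key_at(k1,bay), open(d_lab_office)}
  through step 2 (move(lab,office)): drop {at(office)}, keep {key_at(k1,bay), open(d_lab_office)}, require {at(lab), open(d_lab_office)}
    → {at(lab), key_at(k1,bay), open(d_lab_office)}
  through step 1 (move(bay,lab)): drop {at(lab)}, keep {key_at(k1,bay), open(d_lab_office)}, require {at(bay), open(d_bay_lab)}
    → {at(bay), key_at(k1,bay), open(d_bay_lab), open(d_lab_office)}

== RESULT ==
["at(bay)", "key_at(k1,bay)", "open(d_bay_lab)", "open(d_lab_office)"]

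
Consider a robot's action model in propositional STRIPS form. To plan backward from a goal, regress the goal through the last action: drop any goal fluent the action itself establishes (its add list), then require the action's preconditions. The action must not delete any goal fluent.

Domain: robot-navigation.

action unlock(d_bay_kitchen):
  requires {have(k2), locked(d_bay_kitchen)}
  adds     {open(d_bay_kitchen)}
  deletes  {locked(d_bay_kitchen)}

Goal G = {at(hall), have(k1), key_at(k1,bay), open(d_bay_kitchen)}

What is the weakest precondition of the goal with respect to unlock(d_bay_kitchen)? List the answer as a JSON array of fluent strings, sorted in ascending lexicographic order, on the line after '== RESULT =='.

Regress:
  G ∩ del = {}  (empty — regression defined)
  G \ add = {at(hall), have(k1), key_at(k1,bay), open(d_bay_kitchen)} \ {open(d_bay_kitchen)} = {at(hall), have(k1), key_at(k1,bay)}
  ∪ pre   = {at(hall), have(k1), key_at(k1,bay)} ∪ {have(k2), locked(d_bay_kitchen)}
          = {at(hall), have(k1), have(k2), key_at(k1,bay), locked(d_bay_kitchen)}

== RESULT ==
["at(hall)", "have(k1)", "have(k2)", "key_at(k1,bay)", "locked(d_bay_kitchen)"]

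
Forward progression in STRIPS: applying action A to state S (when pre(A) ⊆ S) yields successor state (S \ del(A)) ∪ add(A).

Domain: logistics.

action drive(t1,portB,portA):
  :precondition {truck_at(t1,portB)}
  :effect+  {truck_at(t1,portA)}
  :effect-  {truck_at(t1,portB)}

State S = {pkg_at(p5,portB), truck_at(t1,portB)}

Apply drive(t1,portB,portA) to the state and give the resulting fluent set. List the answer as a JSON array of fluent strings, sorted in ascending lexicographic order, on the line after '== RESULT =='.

Compute (S \ del) ∪ add:
  pre ⊆ S: {truck_at(t1,portB)} ⊆ S  — applicable
  S \ del = {pkg_at(p5,portB)}
  ∪ add   = {pkg_at(p5,portB), truck_at(t1,portA)}

== RESULT ==
["pkg_at(p5,portB)", "truck_at(t1,portA)"]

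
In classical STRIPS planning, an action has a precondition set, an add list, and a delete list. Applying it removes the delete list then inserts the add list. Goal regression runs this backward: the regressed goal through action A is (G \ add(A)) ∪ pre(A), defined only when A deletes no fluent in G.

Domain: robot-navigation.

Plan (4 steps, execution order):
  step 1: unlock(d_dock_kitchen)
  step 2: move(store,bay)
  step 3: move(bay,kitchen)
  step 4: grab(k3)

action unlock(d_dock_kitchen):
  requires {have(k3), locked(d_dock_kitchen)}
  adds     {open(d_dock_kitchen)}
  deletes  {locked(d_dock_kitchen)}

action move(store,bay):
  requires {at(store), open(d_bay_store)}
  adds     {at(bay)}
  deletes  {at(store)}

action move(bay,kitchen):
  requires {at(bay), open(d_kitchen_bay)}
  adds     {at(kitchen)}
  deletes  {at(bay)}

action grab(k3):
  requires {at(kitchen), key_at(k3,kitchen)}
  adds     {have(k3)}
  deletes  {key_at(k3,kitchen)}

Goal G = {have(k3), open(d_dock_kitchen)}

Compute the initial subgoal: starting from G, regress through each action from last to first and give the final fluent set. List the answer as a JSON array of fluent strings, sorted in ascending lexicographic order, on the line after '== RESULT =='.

Work backward from the goal:
  through step 4 (grab(k3)): drop {have(k3)}, keep {open(d_dock_kitchen)}, require {at(kitchen), key_at(k3,kitchen)}
    → {at(kitchen), key_at(k3,kitchen), open(d_dock_kitchen)}
  through step 3 (move(bay,kitchen)): drop {at(kitchen)}, keep {key_at(k3,kitchen), open(d_dock_kitchen)}, require {at(bay), open(d_kitchen_bay)}
    → {at(bay), key_at(k3,kitchen), open(d_dock_kitchen), open(d_kitchen_bay)}
  through step 2 (move(store,bay)): drop {at(bay)}, keep {key_at(k3,kitchen), open(d_dock_kitchen), open(d_kitchen_bay)}, require {at(store), open(d_bay_store)}
    → {at(store), key_at(k3,kitchen), open(d_bay_store), open(d_dock_kitchen), open(d_kitchen_bay)}
  through step 1 (unlock(d_dock_kitchen)): drop {open(d_dock_kitchen)}, keep {at(store), key_at(k3,kitchen), open(d_bay_store), open(d_kitchen_bay)}, require {have(k3), locked(d_dock_kitchen)}
    → {at(store), have(k3), key_at(k3,kitchen), locked(d_dock_kitchen), open(d_bay_store), open(d_kitchen_bay)}

== RESULT ==
["at(store)", "have(k3)", "key_at(k3,kitchen)", "locked(d_dock_kitchen)", "open(d_bay_store)", "open(d_kitchen_bay)"]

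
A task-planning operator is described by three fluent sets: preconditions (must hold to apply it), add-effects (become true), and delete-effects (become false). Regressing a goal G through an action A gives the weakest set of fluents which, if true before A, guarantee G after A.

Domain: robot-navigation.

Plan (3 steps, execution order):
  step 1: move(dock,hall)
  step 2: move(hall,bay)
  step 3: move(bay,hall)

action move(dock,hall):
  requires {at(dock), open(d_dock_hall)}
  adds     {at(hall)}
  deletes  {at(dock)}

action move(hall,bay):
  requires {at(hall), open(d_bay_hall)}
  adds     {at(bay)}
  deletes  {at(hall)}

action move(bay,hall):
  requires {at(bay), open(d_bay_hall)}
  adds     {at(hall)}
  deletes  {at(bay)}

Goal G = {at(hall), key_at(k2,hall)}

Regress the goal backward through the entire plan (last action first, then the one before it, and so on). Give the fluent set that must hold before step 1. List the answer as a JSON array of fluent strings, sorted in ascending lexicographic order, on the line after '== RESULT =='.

Regress step by step:
  through step 3 (move(bay,hall)): drop {at(hall)}, keep {key_at(k2,hall)}, require {at(bay), open(d_bay_hall)}
    → {at(bay), key_at(k2,hall), open(d_bay_hall)}
  through step 2 (move(hall,bay)): drop {at(bay)}, keep {key_at(k2,hall), open(d_bay_hall)}, require {at(hall), open(d_bay_hall)}
    → {at(hall), key_at(k2,hall), open(d_bay_hall)}
  through step 1 (move(dock,hall)): drop {at(hall)}, keep {key_at(k2,hall), open(d_bay_hall)}, require {at(dock), open(d_dock_hall)}
    → {at(dock), key_at(k2,hall), open(d_bay_hall), open(d_dock_hall)}

== RESULT ==
["at(dock)", "key_at(k2,hall)", "open(d_bay_hall)", "open(d_dock_hall)"]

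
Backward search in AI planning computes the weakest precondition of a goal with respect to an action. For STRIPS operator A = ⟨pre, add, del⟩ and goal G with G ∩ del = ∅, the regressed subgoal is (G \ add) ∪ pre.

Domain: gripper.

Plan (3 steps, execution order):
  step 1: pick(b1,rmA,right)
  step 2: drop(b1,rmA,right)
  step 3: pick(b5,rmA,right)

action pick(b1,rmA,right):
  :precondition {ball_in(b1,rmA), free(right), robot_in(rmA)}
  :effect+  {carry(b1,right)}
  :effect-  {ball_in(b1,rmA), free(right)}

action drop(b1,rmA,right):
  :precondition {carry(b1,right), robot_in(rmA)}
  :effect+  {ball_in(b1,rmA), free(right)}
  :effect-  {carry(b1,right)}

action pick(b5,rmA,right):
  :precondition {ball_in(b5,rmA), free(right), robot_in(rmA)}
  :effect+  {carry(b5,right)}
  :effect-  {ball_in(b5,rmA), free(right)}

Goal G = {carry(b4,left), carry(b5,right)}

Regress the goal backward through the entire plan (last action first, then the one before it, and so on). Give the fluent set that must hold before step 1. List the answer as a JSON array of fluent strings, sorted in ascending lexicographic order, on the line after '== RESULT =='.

Work backward from the goal:
  through step 3 (pick(b5,rmA,right)): drop {carry(b5,right)}, keep {carry(b4,left)}, require {ball_in(b5,rmA), free(right), robot_in(rmA)}
    → {ball_in(b5,rmA), carry(b4,left), free(right), robot_in(rmA)}
  through step 2 (drop(b1,rmA,right)): drop {free(right)}, keep {ball_in(b5,rmA), carry(b4,left), robot_in(rmA)}, require {carry(b1,right), robot_in(rmA)}
    → {ball_in(b5,rmA), carry(b1,right), carry(b4,left), robot_in(rmA)}
  through step 1 (pick(b1,rmA,right)): drop {carry(b1,right)}, keep {ball_in(b5,rmA), carry(b4,left), robot_in(rmA)}, require {ball_in(b1,rmA), free(right), robot_in(rmA)}
    → {ball_in(b1,rmA), ball_in(b5,rmA), carry(b4,left), free(right), robot_in(rmA)}

== RESULT ==
["ball_in(b1,rmA)", "ball_in(b5,rmA)", "carry(b4,left)", "free(right)", "robot_in(rmA)"]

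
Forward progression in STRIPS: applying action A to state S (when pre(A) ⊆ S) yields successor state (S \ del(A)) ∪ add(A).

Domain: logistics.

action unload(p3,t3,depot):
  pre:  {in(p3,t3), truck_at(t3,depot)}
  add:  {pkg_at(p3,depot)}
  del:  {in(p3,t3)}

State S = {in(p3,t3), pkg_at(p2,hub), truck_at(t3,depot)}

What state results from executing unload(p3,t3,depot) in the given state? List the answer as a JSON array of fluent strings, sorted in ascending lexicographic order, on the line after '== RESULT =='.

Progress:
  pre ⊆ S: {in(p3,t3), truck_at(t3,depot)} ⊆ S  — applicable
  S \ del = {pkg_at(p2,hub), truck_at(t3,depot)}
  ∪ add   = {pkg_at(p2,hub), pkg_at(p3,depot), truck_at(t3,depot)}

== RESULT ==
["pkg_at(p2,hub)", "pkg_at(p3,depot)", "truck_at(t3,depot)"]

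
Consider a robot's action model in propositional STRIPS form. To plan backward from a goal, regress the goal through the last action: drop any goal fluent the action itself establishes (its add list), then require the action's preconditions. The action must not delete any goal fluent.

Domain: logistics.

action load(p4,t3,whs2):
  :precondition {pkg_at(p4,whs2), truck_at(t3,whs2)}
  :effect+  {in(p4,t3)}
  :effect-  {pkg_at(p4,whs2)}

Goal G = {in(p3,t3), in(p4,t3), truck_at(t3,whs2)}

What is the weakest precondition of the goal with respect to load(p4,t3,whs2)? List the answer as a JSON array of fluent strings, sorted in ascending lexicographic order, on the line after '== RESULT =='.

Regress:
  G ∩ del = {}  (empty — regression defined)
  G \ add = {in(p3,t3), in(p4,t3), truck_at(t3,whs2)} \ {in(p4,t3)} = {in(p3,t3), truck_at(t3,whs2)}
  ∪ pre   = {in(p3,t3), truck_at(t3,whs2)} ∪ {pkg_at(p4,whs2), truck_at(t3,whs2)}
          = {in(p3,t3), pkg_at(p4,whs2), truck_at(t3,whs2)}

== RESULT ==
["in(p3,t3)", "pkg_at(p4,whs2)", "truck_at(t3,whs2)"]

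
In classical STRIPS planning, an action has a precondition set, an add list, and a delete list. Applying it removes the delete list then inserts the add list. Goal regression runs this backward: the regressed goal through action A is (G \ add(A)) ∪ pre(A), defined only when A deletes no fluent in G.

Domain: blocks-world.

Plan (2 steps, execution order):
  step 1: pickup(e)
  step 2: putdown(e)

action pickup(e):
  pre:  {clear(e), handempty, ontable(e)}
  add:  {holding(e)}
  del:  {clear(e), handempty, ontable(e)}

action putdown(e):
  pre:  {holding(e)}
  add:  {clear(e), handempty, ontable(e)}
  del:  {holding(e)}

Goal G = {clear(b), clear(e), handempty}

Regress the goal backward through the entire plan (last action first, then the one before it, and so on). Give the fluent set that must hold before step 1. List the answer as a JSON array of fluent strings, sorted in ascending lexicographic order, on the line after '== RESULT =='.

Work backward from the goal:
  through step 2 (putdown(e)): drop {clear(e), handempty}, keep {clear(b)}, require {holding(e)}
    → {clear(b), holding(e)}
  through step 1 (pickup(e)): drop {holding(e)}, keep {clear(b)}, require {clear(e), handempty, ontable(e)}
    → {clear(b), clear(e), handempty, ontable(e)}

== RESULT ==
["clear(b)", "clear(e)", "handempty", "ontable(e)"]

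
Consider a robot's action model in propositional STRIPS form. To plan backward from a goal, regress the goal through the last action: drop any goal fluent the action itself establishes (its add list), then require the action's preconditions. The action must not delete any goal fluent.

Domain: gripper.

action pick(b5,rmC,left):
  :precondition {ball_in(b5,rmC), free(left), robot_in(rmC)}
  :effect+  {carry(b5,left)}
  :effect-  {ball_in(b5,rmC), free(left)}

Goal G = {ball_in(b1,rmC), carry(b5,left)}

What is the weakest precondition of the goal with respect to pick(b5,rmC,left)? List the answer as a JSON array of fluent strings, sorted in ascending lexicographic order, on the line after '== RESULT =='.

Regress:
  G ∩ del = {}  (empty — regression defined)
  G \ add = {ball_in(b1,rmC), carry(b5,left)} \ {carry(b5,left)} = {ball_in(b1,rmC)}
  ∪ pre   = {ball_in(b1,rmC)} ∪ {ball_in(b5,rmC), free(left), robot_in(rmC)}
          = {ball_in(b1,rmC), ball_in(b5,rmC), free(left), robot_in(rmC)}

== RESULT ==
["ball_in(b1,rmC)", "ball_in(b5,rmC)", "free(left)", "robot_in(rmC)"]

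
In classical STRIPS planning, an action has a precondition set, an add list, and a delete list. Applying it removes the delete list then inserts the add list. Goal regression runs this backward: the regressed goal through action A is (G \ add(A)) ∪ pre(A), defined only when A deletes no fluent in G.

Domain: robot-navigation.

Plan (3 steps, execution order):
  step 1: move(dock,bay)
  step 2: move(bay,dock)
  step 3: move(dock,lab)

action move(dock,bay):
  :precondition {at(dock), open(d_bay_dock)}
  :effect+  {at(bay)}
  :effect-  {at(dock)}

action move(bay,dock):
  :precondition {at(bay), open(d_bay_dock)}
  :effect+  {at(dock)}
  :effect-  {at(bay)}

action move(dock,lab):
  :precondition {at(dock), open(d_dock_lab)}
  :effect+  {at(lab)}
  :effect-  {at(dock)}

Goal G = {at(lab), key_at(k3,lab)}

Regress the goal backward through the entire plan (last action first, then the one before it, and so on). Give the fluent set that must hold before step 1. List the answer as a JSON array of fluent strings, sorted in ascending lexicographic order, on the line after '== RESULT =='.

Work backward from the goal:
  through step 3 (move(dock,lab)): drop {at(lab)}, keep {key_at(k3,lab)}, require {at(dock), open(d_dock_lab)}
    → {at(dock), key_at(k3,lab), open(d_dock_lab)}
  through step 2 (move(bay,dock)): drop {at(dock)}, keep {key_at(k3,lab), open(d_dock_lab)}, require {at(bay), open(d_bay_dock)}
    → {at(bay), key_at(k3,lab), open(d_bay_dock), open(d_dock_lab)}
  through step 1 (move(dock,bay)): drop {at(bay)}, keep {key_at(k3,lab), open(d_bay_dock), open(d_dock_lab)}, require {at(dock), open(d_bay_dock)}
    → {at(dock), key_at(k3,lab), open(d_bay_dock), open(d_dock_lab)}

== RESULT ==
["at(dock)", "key_at(k3,lab)", "open(d_bay_dock)", "open(d_dock_lab)"]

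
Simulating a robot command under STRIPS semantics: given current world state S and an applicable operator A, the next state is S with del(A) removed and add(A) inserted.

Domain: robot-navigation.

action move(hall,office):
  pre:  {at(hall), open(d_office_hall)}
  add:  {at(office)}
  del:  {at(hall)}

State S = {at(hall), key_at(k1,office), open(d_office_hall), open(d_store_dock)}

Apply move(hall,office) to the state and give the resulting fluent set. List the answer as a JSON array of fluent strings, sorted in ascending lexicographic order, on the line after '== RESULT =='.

Compute (S \ del) ∪ add:
  pre ⊆ S: {at(hall), open(d_office_hall)} ⊆ S  — applicable
  S \ del = {key_at(k1,office), open(d_office_hall), open(d_store_dock)}
  ∪ add   = {at(office), key_at(k1,office), open(d_office_hall), open(d_store_dock)}

== RESULT ==
["at(office)", "key_at(k1,office)", "open(d_office_hall)", "open(d_store_dock)"]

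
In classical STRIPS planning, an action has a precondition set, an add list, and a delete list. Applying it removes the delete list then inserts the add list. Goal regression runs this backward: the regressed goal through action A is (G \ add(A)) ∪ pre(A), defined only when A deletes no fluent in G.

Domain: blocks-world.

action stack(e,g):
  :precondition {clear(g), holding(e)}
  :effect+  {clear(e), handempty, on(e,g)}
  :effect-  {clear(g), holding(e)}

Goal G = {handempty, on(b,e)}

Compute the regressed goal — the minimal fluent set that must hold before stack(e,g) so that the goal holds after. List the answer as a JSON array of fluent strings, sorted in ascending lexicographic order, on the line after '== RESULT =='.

Regress:
  G ∩ del = {}  (empty — regression defined)
  G \ add = {handempty, on(b,e)} \ {clear(e), handempty, on(e,g)} = {on(b,e)}
  ∪ pre   = {on(b,e)} ∪ {clear(g), holding(e)}
          = {clear(g), holding(e), on(b,e)}

== RESULT ==
["clear(g)", "holding(e)", "on(b,e)"]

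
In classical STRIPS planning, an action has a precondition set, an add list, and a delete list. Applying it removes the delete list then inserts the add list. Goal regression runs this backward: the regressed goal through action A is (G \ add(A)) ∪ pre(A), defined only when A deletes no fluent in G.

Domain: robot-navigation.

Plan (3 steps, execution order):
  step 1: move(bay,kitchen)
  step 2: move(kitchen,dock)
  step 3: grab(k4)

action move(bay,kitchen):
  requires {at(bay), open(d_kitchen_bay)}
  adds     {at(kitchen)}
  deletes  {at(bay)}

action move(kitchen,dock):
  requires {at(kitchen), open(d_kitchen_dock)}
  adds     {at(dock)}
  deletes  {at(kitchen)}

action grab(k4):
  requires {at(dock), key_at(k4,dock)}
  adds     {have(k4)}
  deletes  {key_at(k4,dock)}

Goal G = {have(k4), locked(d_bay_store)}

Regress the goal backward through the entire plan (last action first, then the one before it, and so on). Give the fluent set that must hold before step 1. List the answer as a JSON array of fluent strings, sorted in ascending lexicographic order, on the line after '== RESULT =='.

Regress step by step:
  through step 3 (grab(k4)): drop {have(k4)}, keep {locked(d_bay_store)}, require {at(dock), key_at(k4,dock)}
    → {at(dock), key_at(k4,dock), locked(d_bay_store)}
  through step 2 (move(kitchen,dock)): drop {at(dock)}, keep {key_at(k4,dock), locked(d_bay_store)}, require {at(kitchen), open(d_kitchen_dock)}
    → {at(kitchen), key_at(k4,dock), locked(d_bay_store), open(d_kitchen_dock)}
  through step 1 (move(bay,kitchen)): drop {at(kitchen)}, keep {key_at(k4,dock), locked(d_bay_store), open(d_kitchen_dock)}, require {at(bay), open(d_kitchen_bay)}
    → {at(bay), key_at(k4,dock), locked(d_bay_store), open(d_kitchen_bay), open(d_kitchen_dock)}

== RESULT ==
["at(bay)", "key_at(k4,dock)", "locked(d_bay_store)", "open(d_kitchen_bay)", "open(d_kitchen_dock)"]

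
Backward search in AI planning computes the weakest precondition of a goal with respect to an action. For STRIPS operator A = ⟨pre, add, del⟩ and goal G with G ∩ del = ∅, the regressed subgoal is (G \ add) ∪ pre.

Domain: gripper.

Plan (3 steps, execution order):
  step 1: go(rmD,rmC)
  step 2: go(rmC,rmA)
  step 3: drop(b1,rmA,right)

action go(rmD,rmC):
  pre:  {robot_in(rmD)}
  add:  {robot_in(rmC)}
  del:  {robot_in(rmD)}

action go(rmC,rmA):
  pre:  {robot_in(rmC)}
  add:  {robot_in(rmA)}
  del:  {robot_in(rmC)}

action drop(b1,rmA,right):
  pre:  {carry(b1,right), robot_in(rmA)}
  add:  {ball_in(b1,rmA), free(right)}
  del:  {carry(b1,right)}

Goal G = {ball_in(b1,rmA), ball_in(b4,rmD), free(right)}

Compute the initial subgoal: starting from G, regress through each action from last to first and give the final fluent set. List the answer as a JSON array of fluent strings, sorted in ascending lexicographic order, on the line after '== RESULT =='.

Regress step by step:
  through step 3 (drop(b1,rmA,right)): drop {ball_in(b1,rmA), free(right)}, keep {ball_in(b4,rmD)}, require {carry(b1,right), robot_in(rmA)}
    → {ball_in(b4,rmD), carry(b1,right), robot_in(rmA)}
  through step 2 (go(rmC,rmA)): drop {robot_in(rmA)}, keep {ball_in(b4,rmD), carry(b1,right)}, require {robot_in(rmC)}
    → {ball_in(b4,rmD), carry(b1,right), robot_in(rmC)}
  through step 1 (go(rmD,rmC)): drop {robot_in(rmC)}, keep {ball_in(b4,rmD), carry(b1,right)}, require {robot_in(rmD)}
    → {ball_in(b4,rmD), carry(b1,right), robot_in(rmD)}

== RESULT ==
["ball_in(b4,rmD)", "carry(b1,right)", "robot_in(rmD)"]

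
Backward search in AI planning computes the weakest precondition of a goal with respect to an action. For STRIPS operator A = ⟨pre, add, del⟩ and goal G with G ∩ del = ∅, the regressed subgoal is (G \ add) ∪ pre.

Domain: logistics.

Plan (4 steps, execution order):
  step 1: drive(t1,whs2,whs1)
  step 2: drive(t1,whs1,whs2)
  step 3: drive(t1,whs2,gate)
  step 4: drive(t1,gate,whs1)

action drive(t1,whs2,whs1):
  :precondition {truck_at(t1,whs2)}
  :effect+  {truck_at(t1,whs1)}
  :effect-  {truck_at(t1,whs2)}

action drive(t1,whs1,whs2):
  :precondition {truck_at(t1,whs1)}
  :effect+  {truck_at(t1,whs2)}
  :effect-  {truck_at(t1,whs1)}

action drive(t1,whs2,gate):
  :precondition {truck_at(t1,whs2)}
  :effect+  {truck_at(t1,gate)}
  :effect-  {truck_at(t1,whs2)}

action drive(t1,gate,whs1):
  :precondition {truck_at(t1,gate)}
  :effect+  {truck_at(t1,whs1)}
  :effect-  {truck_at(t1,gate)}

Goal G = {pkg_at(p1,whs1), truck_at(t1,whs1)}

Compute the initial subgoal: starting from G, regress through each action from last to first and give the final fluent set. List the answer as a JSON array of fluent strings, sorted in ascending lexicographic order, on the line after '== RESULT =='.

Regress step by step:
  through step 4 (drive(t1,gate,whs1)): drop {truck_at(t1,whs1)}, keep {pkg_at(p1,whs1)}, require {truck_at(t1,gate)}
    → {pkg_at(p1,whs1), truck_at(t1,gate)}
  through step 3 (drive(t1,whs2,gate)): drop {truck_at(t1,gate)}, keep {pkg_at(p1,whs1)}, require {truck_at(t1,whs2)}
    → {pkg_at(p1,whs1), truck_at(t1,whs2)}
  through step 2 (drive(t1,whs1,whs2)): drop {truck_at(t1,whs2)}, keep {pkg_at(p1,whs1)}, require {truck_at(t1,whs1)}
    → {pkg_at(p1,whs1), truck_at(t1,whs1)}
  through step 1 (drive(t1,whs2,whs1)): drop {truck_at(t1,whs1)}, keep {pkg_at(p1,whs1)}, require {truck_at(t1,whs2)}
    → {pkg_at(p1,whs1), truck_at(t1,whs2)}

== RESULT ==
["pkg_at(p1,whs1)", "truck_at(t1,whs2)"]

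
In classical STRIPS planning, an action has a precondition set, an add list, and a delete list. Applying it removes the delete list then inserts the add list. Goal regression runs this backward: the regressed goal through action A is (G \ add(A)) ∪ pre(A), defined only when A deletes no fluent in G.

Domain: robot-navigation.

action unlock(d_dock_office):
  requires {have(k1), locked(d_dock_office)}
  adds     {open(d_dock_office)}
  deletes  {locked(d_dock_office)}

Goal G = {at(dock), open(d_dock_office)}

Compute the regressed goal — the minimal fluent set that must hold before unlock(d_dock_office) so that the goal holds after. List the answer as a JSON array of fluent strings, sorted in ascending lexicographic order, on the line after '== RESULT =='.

Compute (G \ add) ∪ pre:
  G ∩ del = {}  (empty — regression defined)
  G \ add = {at(dock), open(d_dock_office)} \ {open(d_dock_office)} = {at(dock)}
  ∪ pre   = {at(dock)} ∪ {have(k1), locked(d_dock_office)}
          = {at(dock), have(k1), locked(d_dock_office)}

== RESULT ==
["at(dock)", "have(k1)", "locked(d_dock_office)"]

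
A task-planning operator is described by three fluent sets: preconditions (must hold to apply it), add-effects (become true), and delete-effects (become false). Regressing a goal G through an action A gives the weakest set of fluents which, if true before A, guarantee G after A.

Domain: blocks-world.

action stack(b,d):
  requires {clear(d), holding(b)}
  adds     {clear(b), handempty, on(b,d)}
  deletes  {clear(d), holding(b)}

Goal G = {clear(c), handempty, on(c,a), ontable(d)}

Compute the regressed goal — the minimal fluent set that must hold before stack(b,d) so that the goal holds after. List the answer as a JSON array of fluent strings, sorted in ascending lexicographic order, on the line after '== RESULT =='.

Regress:
  G ∩ del = {}  (empty — regression defined)
  G \ add = {clear(c), handempty, on(c,a), ontable(d)} \ {clear(b), handempty, on(b,d)} = {clear(c), on(c,a), ontable(d)}
  ∪ pre   = {clear(c), on(c,a), ontable(d)} ∪ {clear(d), holding(b)}
          = {clear(c), clear(d), holding(b), on(c,a), ontable(d)}

== RESULT ==
["clear(c)", "clear(d)", "holding(b)", "on(c,a)", "ontable(d)"]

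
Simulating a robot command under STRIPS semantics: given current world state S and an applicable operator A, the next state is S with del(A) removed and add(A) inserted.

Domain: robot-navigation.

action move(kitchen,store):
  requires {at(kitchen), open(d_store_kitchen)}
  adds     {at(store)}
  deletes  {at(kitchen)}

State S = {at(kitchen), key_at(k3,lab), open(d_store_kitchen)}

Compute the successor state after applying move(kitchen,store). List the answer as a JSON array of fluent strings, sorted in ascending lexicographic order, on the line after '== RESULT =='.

Compute (S \ del) ∪ add:
  pre ⊆ S: {at(kitchen), open(d_store_kitchen)} ⊆ S  — applicable
  S \ del = {key_at(k3,lab), open(d_store_kitchen)}
  ∪ add   = {at(store), key_at(k3,lab), open(d_store_kitchen)}

== RESULT ==
["at(store)", "key_at(k3,lab)", "open(d_store_kitchen)"]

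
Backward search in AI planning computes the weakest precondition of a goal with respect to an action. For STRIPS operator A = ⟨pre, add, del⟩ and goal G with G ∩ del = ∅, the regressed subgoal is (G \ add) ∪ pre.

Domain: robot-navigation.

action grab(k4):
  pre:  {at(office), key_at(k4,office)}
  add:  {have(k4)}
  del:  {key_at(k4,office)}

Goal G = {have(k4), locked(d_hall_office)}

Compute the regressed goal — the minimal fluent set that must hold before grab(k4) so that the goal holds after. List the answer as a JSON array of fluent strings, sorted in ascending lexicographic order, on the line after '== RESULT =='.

Compute (G \ add) ∪ pre:
  G ∩ del = {}  (empty — regression defined)
  G \ add = {have(k4), locked(d_hall_office)} \ {have(k4)} = {locked(d_hall_office)}
  ∪ pre   = {locked(d_hall_office)} ∪ {at(office), key_at(k4,office)}
          = {at(office), key_at(k4,office), locked(d_hall_office)}

== RESULT ==
["at(office)", "key_at(k4,office)", "locked(d_hall_office)"]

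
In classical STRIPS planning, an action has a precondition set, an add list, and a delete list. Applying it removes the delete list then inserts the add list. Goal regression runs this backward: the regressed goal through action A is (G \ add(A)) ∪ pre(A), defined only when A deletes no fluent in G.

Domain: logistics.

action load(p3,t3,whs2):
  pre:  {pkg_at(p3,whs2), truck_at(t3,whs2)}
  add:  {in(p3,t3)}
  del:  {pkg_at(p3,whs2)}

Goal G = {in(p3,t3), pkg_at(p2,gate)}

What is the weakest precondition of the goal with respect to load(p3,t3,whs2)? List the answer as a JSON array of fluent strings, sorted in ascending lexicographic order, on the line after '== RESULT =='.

Compute (G \ add) ∪ pre:
  G ∩ del = {}  (empty — regression defined)
  G \ add = {in(p3,t3), pkg_at(p2,gate)} \ {in(p3,t3)} = {pkg_at(p2,gate)}
  ∪ pre   = {pkg_at(p2,gate)} ∪ {pkg_at(p3,whs2), truck_at(t3,whs2)}
          = {pkg_at(p2,gate), pkg_at(p3,whs2), truck_at(t3,whs2)}

== RESULT ==
["pkg_at(p2,gate)", "pkg_at(p3,whs2)", "truck_at(t3,whs2)"]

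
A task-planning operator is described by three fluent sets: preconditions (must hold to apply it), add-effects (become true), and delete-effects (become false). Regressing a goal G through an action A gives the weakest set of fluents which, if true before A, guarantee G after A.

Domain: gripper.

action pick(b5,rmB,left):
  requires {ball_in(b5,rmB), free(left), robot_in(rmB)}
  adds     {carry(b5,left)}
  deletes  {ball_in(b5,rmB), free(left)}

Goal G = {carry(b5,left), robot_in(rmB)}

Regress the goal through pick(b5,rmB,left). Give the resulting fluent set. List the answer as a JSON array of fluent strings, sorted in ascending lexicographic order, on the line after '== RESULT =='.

Compute (G \ add) ∪ pre:
  G ∩ del = {}  (empty — regression defined)
  G \ add = {carry(b5,left), robot_in(rmB)} \ {carry(b5,left)} = {robot_in(rmB)}
  ∪ pre   = {robot_in(rmB)} ∪ {ball_in(b5,rmB), free(left), robot_in(rmB)}
          = {ball_in(b5,rmB), free(left), robot_in(rmB)}

== RESULT ==
["ball_in(b5,rmB)", "free(left)", "robot_in(rmB)"]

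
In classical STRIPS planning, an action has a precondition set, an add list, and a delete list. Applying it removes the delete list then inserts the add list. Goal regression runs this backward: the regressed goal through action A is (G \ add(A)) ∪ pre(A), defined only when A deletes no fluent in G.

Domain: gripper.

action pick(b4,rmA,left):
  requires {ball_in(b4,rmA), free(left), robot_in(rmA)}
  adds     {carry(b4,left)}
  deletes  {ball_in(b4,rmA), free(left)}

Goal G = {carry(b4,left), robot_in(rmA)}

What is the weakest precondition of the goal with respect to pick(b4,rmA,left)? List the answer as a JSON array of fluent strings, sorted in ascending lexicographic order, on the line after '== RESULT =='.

Compute (G \ add) ∪ pre:
  G ∩ del = {}  (empty — regression defined)
  G \ add = {carry(b4,left), robot_in(rmA)} \ {carry(b4,left)} = {robot_in(rmA)}
  ∪ pre   = {robot_in(rmA)} ∪ {ball_in(b4,rmA), free(left), robot_in(rmA)}
          = {ball_in(b4,rmA), free(left), robot_in(rmA)}

== RESULT ==
["ball_in(b4,rmA)", "free(left)", "robot_in(rmA)"]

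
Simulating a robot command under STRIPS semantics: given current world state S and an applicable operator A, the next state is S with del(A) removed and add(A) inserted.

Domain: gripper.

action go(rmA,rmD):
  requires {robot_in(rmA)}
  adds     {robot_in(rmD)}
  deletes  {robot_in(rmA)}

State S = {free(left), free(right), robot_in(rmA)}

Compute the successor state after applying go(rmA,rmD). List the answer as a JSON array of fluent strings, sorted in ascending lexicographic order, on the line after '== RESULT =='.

Progress:
  pre ⊆ S: {robot_in(rmA)} ⊆ S  — applicable
  S \ del = {free(left), free(right)}
  ∪ add   = {free(left), free(right), robot_in(rmD)}

== RESULT ==
["free(left)", "free(right)", "robot_in(rmD)"]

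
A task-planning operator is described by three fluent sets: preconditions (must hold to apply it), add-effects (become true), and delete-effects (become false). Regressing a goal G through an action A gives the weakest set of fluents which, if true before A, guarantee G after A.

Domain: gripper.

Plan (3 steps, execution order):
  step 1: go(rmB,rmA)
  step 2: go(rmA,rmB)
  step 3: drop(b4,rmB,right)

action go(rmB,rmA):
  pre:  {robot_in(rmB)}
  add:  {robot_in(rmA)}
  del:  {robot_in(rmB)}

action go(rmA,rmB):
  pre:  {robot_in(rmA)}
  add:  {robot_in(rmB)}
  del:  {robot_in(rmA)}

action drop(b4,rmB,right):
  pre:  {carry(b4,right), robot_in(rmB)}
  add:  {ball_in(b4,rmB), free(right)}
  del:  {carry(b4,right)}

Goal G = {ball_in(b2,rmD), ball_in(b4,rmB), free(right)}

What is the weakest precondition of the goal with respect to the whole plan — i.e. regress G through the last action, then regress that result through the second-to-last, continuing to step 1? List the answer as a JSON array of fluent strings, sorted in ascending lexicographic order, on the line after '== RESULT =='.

Work backward from the goal:
  through step 3 (drop(b4,rmB,right)): drop {ball_in(b4,rmB), free(right)}, keep {ball_in(b2,rmD)}, require {carry(b4,right), robot_in(rmB)}
    → {ball_in(b2,rmD), carry(b4,right), robot_in(rmB)}
  through step 2 (go(rmA,rmB)): drop {robot_in(rmB)}, keep {ball_in(b2,rmD), carry(b4,right)}, require {robot_in(rmA)}
    → {ball_in(b2,rmD), carry(b4,right), robot_in(rmA)}
  through step 1 (go(rmB,rmA)): drop {robot_in(rmA)}, keep {ball_in(b2,rmD), carry(b4,right)}, require {robot_in(rmB)}
    → {ball_in(b2,rmD), carry(b4,right), robot_in(rmB)}

== RESULT ==
["ball_in(b2,rmD)", "carry(b4,right)", "robot_in(rmB)"]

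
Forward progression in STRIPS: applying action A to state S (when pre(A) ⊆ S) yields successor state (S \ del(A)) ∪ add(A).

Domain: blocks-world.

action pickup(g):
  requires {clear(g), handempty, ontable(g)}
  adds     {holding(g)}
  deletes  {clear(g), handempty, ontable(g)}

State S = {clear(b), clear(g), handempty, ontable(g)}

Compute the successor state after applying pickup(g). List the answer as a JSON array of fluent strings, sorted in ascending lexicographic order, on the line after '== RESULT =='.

Progress:
  pre ⊆ S: {clear(g), handempty, ontable(g)} ⊆ S  — applicable
  S \ del = {clear(b)}
  ∪ add   = {clear(b), holding(g)}

== RESULT ==
["clear(b)", "holding(g)"]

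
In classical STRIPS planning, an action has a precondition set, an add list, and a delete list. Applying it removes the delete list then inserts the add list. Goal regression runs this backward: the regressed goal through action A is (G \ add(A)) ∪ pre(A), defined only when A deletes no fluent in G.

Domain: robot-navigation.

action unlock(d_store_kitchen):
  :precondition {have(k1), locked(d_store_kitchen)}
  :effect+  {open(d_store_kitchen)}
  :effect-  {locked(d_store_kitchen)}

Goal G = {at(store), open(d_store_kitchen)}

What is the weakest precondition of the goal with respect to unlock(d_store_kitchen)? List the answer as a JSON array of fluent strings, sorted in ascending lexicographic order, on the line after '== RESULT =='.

Compute (G \ add) ∪ pre:
  G ∩ del = {}  (empty — regression defined)
  G \ add = {at(store), open(d_store_kitchen)} \ {open(d_store_kitchen)} = {at(store)}
  ∪ pre   = {at(store)} ∪ {have(k1), locked(d_store_kitchen)}
          = {at(store), have(k1), locked(d_store_kitchen)}

== RESULT ==
["at(store)", "have(k1)", "locked(d_store_kitchen)"]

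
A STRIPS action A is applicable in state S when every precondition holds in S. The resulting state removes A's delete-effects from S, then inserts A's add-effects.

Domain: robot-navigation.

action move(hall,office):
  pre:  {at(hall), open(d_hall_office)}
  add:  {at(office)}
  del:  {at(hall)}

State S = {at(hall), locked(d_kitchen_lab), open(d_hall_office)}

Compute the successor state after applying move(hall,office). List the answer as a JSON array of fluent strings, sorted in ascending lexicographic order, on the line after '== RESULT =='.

Compute (S \ del) ∪ add:
  pre ⊆ S: {at(hall), open(d_hall_office)} ⊆ S  — applicable
  S \ del = {locked(d_kitchen_lab), open(d_hall_office)}
  ∪ add   = {at(office), locked(d_kitchen_lab), open(d_hall_office)}

== RESULT ==
["at(office)", "locked(d_kitchen_lab)", "open(d_hall_office)"]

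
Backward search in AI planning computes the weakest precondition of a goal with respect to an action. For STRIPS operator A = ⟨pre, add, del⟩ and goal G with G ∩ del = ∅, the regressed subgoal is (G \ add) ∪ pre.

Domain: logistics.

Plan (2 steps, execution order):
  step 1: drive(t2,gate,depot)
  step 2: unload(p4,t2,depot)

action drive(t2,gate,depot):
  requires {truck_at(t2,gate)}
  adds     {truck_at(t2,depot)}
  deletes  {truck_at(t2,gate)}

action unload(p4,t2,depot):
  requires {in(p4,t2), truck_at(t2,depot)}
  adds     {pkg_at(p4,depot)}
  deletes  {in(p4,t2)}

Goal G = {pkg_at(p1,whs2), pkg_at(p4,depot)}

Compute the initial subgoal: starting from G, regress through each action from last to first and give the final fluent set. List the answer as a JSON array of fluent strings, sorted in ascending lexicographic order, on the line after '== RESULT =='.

Regress step by step:
  through step 2 (unload(p4,t2,depot)): drop {pkg_at(p4,depot)}, keep {pkg_at(p1,whs2)}, require {in(p4,t2), truck_at(t2,depot)}
    → {in(p4,t2), pkg_at(p1,whs2), truck_at(t2,depot)}
  through step 1 (drive(t2,gate,depot)): drop {truck_at(t2,depot)}, keep {in(p4,t2), pkg_at(p1,whs2)}, require {truck_at(t2,gate)}
    → {in(p4,t2), pkg_at(p1,whs2), truck_at(t2,gate)}

== RESULT ==
["in(p4,t2)", "pkg_at(p1,whs2)", "truck_at(t2,gate)"]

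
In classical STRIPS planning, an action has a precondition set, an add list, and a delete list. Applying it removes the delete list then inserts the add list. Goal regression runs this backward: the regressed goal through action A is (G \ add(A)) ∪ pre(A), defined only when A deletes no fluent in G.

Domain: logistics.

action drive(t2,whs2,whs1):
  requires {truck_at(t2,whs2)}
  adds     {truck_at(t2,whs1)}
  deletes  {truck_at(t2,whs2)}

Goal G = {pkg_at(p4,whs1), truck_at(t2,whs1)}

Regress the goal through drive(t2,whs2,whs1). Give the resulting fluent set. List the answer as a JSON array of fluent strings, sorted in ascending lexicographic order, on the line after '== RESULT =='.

Regress:
  G ∩ del = {}  (empty — regression defined)
  G \ add = {pkg_at(p4,whs1), truck_at(t2,whs1)} \ {truck_at(t2,whs1)} = {pkg_at(p4,whs1)}
  ∪ pre   = {pkg_at(p4,whs1)} ∪ {truck_at(t2,whs2)}
          = {pkg_at(p4,whs1), truck_at(t2,whs2)}

== RESULT ==
["pkg_at(p4,whs1)", "truck_at(t2,whs2)"]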